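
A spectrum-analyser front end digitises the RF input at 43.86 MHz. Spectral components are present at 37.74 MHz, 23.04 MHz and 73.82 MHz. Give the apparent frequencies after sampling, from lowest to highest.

fs/2 = 21.93 MHz.
37.74 MHz > fs/2 = 21.93 MHz, folds to fs − 37.74 MHz = 6.12 MHz.
23.04 MHz > fs/2 = 21.93 MHz, folds to fs − 23.04 MHz = 20.82 MHz.
73.82 MHz mod fs = 29.96 MHz.
29.96 MHz > fs/2 = 21.93 MHz, folds to fs − 29.96 MHz = 13.9 MHz.
Distinct values: {6.12 MHz, 13.9 MHz, 20.82 MHz}.

6.12 MHz, 13.9 MHz, 20.82 MHz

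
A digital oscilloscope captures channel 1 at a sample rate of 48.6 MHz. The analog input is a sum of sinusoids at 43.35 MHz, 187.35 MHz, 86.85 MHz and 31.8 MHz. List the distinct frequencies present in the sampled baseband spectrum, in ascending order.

fs/2 = 24.3 MHz.
43.35 MHz > fs/2 = 24.3 MHz, folds to fs − 43.35 MHz = 5.25 MHz.
187.35 MHz mod fs = 41.55 MHz.
41.55 MHz > fs/2 = 24.3 MHz, folds to fs − 41.55 MHz = 7.05 MHz.
86.85 MHz mod fs = 38.25 MHz.
38.25 MHz > fs/2 = 24.3 MHz, folds to fs − 38.25 MHz = 10.35 MHz.
31.8 MHz > fs/2 = 24.3 MHz, folds to fs − 31.8 MHz = 16.8 MHz.
Distinct values: {5.25 MHz, 7.05 MHz, 10.35 MHz, 16.8 MHz}.

5.25 MHz, 7.05 MHz, 10.35 MHz, 16.8 MHz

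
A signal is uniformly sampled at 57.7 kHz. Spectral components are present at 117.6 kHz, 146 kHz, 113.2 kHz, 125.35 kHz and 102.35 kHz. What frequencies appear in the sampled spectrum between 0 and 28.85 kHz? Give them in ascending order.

fs/2 = 28.85 kHz.
117.6 kHz mod fs = 2.2 kHz.
2.2 kHz ≤ fs/2 = 28.85 kHz, appears at 2.2 kHz.
146 kHz mod fs = 30.6 kHz.
30.6 kHz > fs/2 = 28.85 kHz, folds to fs − 30.6 kHz = 27.1 kHz.
113.2 kHz mod fs = 55.5 kHz.
55.5 kHz > fs/2 = 28.85 kHz, folds to fs − 55.5 kHz = 2.2 kHz.
125.35 kHz mod fs = 9.95 kHz.
9.95 kHz ≤ fs/2 = 28.85 kHz, appears at 9.95 kHz.
102.35 kHz mod fs = 44.65 kHz.
44.65 kHz > fs/2 = 28.85 kHz, folds to fs − 44.65 kHz = 13.05 kHz.
Distinct values: {2.2 kHz, 9.95 kHz, 13.05 kHz, 27.1 kHz}.

2.2 kHz, 9.95 kHz, 13.05 kHz, 27.1 kHz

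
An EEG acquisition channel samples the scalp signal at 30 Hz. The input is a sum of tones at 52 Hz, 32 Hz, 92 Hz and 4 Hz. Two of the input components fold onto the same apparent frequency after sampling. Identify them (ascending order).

32 Hz, 92 Hz

fs/2 = 15 Hz.
52 Hz mod fs = 22 Hz.
22 Hz > fs/2 = 15 Hz, folds to fs − 22 Hz = 8 Hz.
32 Hz mod fs = 2 Hz.
2 Hz ≤ fs/2 = 15 Hz, appears at 2 Hz.
92 Hz mod fs = 2 Hz.
2 Hz ≤ fs/2 = 15 Hz, appears at 2 Hz.
4 Hz ≤ fs/2 = 15 Hz, passes unchanged.
32 Hz and 92 Hz both map to 2 Hz.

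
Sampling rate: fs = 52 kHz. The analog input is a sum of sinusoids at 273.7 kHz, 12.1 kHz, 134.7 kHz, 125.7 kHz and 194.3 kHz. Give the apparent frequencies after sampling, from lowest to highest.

12.1 kHz, 13.7 kHz, 21.3 kHz, 21.7 kHz

fs/2 = 26 kHz.
273.7 kHz mod fs = 13.7 kHz.
13.7 kHz ≤ fs/2 = 26 kHz, appears at 13.7 kHz.
12.1 kHz ≤ fs/2 = 26 kHz, passes unchanged.
134.7 kHz mod fs = 30.7 kHz.
30.7 kHz > fs/2 = 26 kHz, folds to fs − 30.7 kHz = 21.3 kHz.
125.7 kHz mod fs = 21.7 kHz.
21.7 kHz ≤ fs/2 = 26 kHz, appears at 21.7 kHz.
194.3 kHz mod fs = 38.3 kHz.
38.3 kHz > fs/2 = 26 kHz, folds to fs − 38.3 kHz = 13.7 kHz.
Distinct values: {12.1 kHz, 13.7 kHz, 21.3 kHz, 21.7 kHz}.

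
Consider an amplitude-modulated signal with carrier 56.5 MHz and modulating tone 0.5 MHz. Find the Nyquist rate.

114 MHz

AM sidebands sit at fc ± fm = 56 MHz and 57 MHz.
Highest-frequency component: 57 MHz.
Nyquist rate = 2 × 57 MHz = 114 MHz.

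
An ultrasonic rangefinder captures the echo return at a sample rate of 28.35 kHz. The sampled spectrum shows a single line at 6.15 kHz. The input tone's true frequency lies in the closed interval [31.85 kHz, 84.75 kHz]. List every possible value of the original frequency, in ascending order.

34.5 kHz, 50.55 kHz, 62.85 kHz, 78.9 kHz

Frequencies that alias to 6.15 kHz are k·fs ± 6.15 kHz for integer k ≥ 0.
k=0: 6.15 kHz.
k=1: 22.2 kHz, 34.5 kHz.
k=2: 50.55 kHz, 62.85 kHz.
k=3: 78.9 kHz, 91.2 kHz.
k=4: 107.25 kHz, 119.55 kHz.
Within [31.85 kHz, 84.75 kHz]: 34.5 kHz, 50.55 kHz, 62.85 kHz, 78.9 kHz.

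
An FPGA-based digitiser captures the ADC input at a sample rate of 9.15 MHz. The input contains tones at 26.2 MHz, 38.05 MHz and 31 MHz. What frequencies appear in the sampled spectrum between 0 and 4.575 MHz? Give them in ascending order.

fs/2 = 4.575 MHz.
26.2 MHz mod fs = 7.9 MHz.
7.9 MHz > fs/2 = 4.575 MHz, folds to fs − 7.9 MHz = 1.25 MHz.
38.05 MHz mod fs = 1.45 MHz.
1.45 MHz ≤ fs/2 = 4.575 MHz, appears at 1.45 MHz.
31 MHz mod fs = 3.55 MHz.
3.55 MHz ≤ fs/2 = 4.575 MHz, appears at 3.55 MHz.
Distinct values: {1.25 MHz, 1.45 MHz, 3.55 MHz}.

1.25 MHz, 1.45 MHz, 3.55 MHz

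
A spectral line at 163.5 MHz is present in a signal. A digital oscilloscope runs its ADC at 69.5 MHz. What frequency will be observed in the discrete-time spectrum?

163.5 MHz mod fs = 24.5 MHz.
24.5 MHz ≤ fs/2 = 34.75 MHz, appears at 24.5 MHz.

24.5 MHz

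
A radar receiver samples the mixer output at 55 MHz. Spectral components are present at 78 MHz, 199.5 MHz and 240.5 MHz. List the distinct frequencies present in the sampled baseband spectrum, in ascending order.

fs/2 = 27.5 MHz.
78 MHz mod fs = 23 MHz.
23 MHz ≤ fs/2 = 27.5 MHz, appears at 23 MHz.
199.5 MHz mod fs = 34.5 MHz.
34.5 MHz > fs/2 = 27.5 MHz, folds to fs − 34.5 MHz = 20.5 MHz.
240.5 MHz mod fs = 20.5 MHz.
20.5 MHz ≤ fs/2 = 27.5 MHz, appears at 20.5 MHz.
Distinct values: {20.5 MHz, 23 MHz}.

20.5 MHz, 23 MHz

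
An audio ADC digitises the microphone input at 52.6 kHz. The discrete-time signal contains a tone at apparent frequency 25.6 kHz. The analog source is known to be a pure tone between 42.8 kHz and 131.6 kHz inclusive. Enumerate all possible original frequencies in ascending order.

Frequencies that alias to 25.6 kHz are k·fs ± 25.6 kHz for integer k ≥ 0.
k=0: 25.6 kHz.
k=1: 27 kHz, 78.2 kHz.
k=2: 79.6 kHz, 130.8 kHz.
k=3: 132.2 kHz, 183.4 kHz.
Within [42.8 kHz, 131.6 kHz]: 78.2 kHz, 79.6 kHz, 130.8 kHz.

78.2 kHz, 79.6 kHz, 130.8 kHz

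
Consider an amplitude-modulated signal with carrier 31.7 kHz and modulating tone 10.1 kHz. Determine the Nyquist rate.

AM sidebands sit at fc ± fm = 21.6 kHz and 41.8 kHz.
Highest-frequency component: 41.8 kHz.
Nyquist rate = 2 × 41.8 kHz = 83.6 kHz.

83.6 kHz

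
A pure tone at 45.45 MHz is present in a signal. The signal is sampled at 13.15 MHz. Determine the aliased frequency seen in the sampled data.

6 MHz

45.45 MHz mod fs = 6 MHz.
6 MHz ≤ fs/2 = 6.575 MHz, appears at 6 MHz.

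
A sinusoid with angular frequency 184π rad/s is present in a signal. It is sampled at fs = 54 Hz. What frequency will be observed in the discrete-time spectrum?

ω = 184π rad/s → f = ω/(2π) = 92 Hz.
92 Hz mod fs = 38 Hz.
38 Hz > fs/2 = 27 Hz, folds to fs − 38 Hz = 16 Hz.

16 Hz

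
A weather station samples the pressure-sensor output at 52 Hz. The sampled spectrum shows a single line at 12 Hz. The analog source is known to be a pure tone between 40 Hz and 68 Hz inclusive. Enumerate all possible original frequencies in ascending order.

40 Hz, 64 Hz

Frequencies that alias to 12 Hz are k·fs ± 12 Hz for integer k ≥ 0.
k=0: 12 Hz.
k=1: 40 Hz, 64 Hz.
k=2: 92 Hz, 116 Hz.
Within [40 Hz, 68 Hz]: 40 Hz, 64 Hz.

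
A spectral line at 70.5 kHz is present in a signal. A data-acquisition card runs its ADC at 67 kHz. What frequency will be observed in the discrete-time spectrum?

3.5 kHz

70.5 kHz mod fs = 3.5 kHz.
3.5 kHz ≤ fs/2 = 33.5 kHz, appears at 3.5 kHz.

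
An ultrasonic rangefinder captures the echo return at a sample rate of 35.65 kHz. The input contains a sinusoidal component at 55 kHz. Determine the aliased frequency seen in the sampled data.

16.3 kHz

55 kHz mod fs = 19.35 kHz.
19.35 kHz > fs/2 = 17.825 kHz, folds to fs − 19.35 kHz = 16.3 kHz.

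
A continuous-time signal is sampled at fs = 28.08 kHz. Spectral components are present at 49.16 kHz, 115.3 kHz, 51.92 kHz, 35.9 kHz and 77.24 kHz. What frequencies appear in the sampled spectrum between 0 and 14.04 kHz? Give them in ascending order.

fs/2 = 14.04 kHz.
49.16 kHz mod fs = 21.08 kHz.
21.08 kHz > fs/2 = 14.04 kHz, folds to fs − 21.08 kHz = 7 kHz.
115.3 kHz mod fs = 2.98 kHz.
2.98 kHz ≤ fs/2 = 14.04 kHz, appears at 2.98 kHz.
51.92 kHz mod fs = 23.84 kHz.
23.84 kHz > fs/2 = 14.04 kHz, folds to fs − 23.84 kHz = 4.24 kHz.
35.9 kHz mod fs = 7.82 kHz.
7.82 kHz ≤ fs/2 = 14.04 kHz, appears at 7.82 kHz.
77.24 kHz mod fs = 21.08 kHz.
21.08 kHz > fs/2 = 14.04 kHz, folds to fs − 21.08 kHz = 7 kHz.
Distinct values: {2.98 kHz, 4.24 kHz, 7 kHz, 7.82 kHz}.

2.98 kHz, 4.24 kHz, 7 kHz, 7.82 kHz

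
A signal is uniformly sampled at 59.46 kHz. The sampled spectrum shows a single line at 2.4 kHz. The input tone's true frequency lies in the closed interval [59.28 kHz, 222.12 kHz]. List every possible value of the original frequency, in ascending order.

Frequencies that alias to 2.4 kHz are k·fs ± 2.4 kHz for integer k ≥ 0.
k=0: 2.4 kHz.
k=1: 57.06 kHz, 61.86 kHz.
k=2: 116.52 kHz, 121.32 kHz.
k=3: 175.98 kHz, 180.78 kHz.
k=4: 235.44 kHz, 240.24 kHz.
Within [59.28 kHz, 222.12 kHz]: 61.86 kHz, 116.52 kHz, 121.32 kHz, 175.98 kHz, 180.78 kHz.

61.86 kHz, 116.52 kHz, 121.32 kHz, 175.98 kHz, 180.78 kHz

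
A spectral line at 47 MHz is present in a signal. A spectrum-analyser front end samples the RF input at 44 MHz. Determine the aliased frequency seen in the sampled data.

47 MHz mod fs = 3 MHz.
3 MHz ≤ fs/2 = 22 MHz, appears at 3 MHz.

3 MHz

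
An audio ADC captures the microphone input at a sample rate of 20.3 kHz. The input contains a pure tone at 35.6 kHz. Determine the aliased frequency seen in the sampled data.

5 kHz

35.6 kHz mod fs = 15.3 kHz.
15.3 kHz > fs/2 = 10.15 kHz, folds to fs − 15.3 kHz = 5 kHz.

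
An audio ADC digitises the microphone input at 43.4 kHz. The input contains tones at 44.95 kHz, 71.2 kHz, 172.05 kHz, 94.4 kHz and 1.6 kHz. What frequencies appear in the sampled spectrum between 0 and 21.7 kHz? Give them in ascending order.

1.55 kHz, 1.6 kHz, 7.6 kHz, 15.6 kHz

fs/2 = 21.7 kHz.
44.95 kHz mod fs = 1.55 kHz.
1.55 kHz ≤ fs/2 = 21.7 kHz, appears at 1.55 kHz.
71.2 kHz mod fs = 27.8 kHz.
27.8 kHz > fs/2 = 21.7 kHz, folds to fs − 27.8 kHz = 15.6 kHz.
172.05 kHz mod fs = 41.85 kHz.
41.85 kHz > fs/2 = 21.7 kHz, folds to fs − 41.85 kHz = 1.55 kHz.
94.4 kHz mod fs = 7.6 kHz.
7.6 kHz ≤ fs/2 = 21.7 kHz, appears at 7.6 kHz.
1.6 kHz ≤ fs/2 = 21.7 kHz, passes unchanged.
Distinct values: {1.55 kHz, 1.6 kHz, 7.6 kHz, 15.6 kHz}.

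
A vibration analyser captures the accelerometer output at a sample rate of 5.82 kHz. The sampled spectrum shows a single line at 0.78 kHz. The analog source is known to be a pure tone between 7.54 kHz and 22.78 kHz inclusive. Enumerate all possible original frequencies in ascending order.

Frequencies that alias to 0.78 kHz are k·fs ± 0.78 kHz for integer k ≥ 0.
k=0: 0.78 kHz.
k=1: 5.04 kHz, 6.6 kHz.
k=2: 10.86 kHz, 12.42 kHz.
k=3: 16.68 kHz, 18.24 kHz.
k=4: 22.5 kHz, 24.06 kHz.
k=5: 28.32 kHz, 29.88 kHz.
Within [7.54 kHz, 22.78 kHz]: 10.86 kHz, 12.42 kHz, 16.68 kHz, 18.24 kHz, 22.5 kHz.

10.86 kHz, 12.42 kHz, 16.68 kHz, 18.24 kHz, 22.5 kHz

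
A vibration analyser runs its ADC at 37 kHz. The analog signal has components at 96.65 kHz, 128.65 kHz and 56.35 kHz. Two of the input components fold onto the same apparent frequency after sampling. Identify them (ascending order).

fs/2 = 18.5 kHz.
96.65 kHz mod fs = 22.65 kHz.
22.65 kHz > fs/2 = 18.5 kHz, folds to fs − 22.65 kHz = 14.35 kHz.
128.65 kHz mod fs = 17.65 kHz.
17.65 kHz ≤ fs/2 = 18.5 kHz, appears at 17.65 kHz.
56.35 kHz mod fs = 19.35 kHz.
19.35 kHz > fs/2 = 18.5 kHz, folds to fs − 19.35 kHz = 17.65 kHz.
56.35 kHz and 128.65 kHz both map to 17.65 kHz.

56.35 kHz, 128.65 kHz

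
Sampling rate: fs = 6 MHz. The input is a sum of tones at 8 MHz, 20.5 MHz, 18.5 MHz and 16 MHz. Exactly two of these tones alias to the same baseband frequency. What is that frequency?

fs/2 = 3 MHz.
8 MHz mod fs = 2 MHz.
2 MHz ≤ fs/2 = 3 MHz, appears at 2 MHz.
20.5 MHz mod fs = 2.5 MHz.
2.5 MHz ≤ fs/2 = 3 MHz, appears at 2.5 MHz.
18.5 MHz mod fs = 0.5 MHz.
0.5 MHz ≤ fs/2 = 3 MHz, appears at 0.5 MHz.
16 MHz mod fs = 4 MHz.
4 MHz > fs/2 = 3 MHz, folds to fs − 4 MHz = 2 MHz.
8 MHz and 16 MHz both map to 2 MHz.

2 MHz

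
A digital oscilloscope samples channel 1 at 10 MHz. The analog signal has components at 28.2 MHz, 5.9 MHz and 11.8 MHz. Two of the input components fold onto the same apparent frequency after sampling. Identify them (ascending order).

11.8 MHz, 28.2 MHz

fs/2 = 5 MHz.
28.2 MHz mod fs = 8.2 MHz.
8.2 MHz > fs/2 = 5 MHz, folds to fs − 8.2 MHz = 1.8 MHz.
5.9 MHz > fs/2 = 5 MHz, folds to fs − 5.9 MHz = 4.1 MHz.
11.8 MHz mod fs = 1.8 MHz.
1.8 MHz ≤ fs/2 = 5 MHz, appears at 1.8 MHz.
11.8 MHz and 28.2 MHz both map to 1.8 MHz.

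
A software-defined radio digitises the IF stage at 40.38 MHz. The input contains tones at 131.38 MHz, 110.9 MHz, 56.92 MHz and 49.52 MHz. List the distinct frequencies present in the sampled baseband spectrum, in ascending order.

fs/2 = 20.19 MHz.
131.38 MHz mod fs = 10.24 MHz.
10.24 MHz ≤ fs/2 = 20.19 MHz, appears at 10.24 MHz.
110.9 MHz mod fs = 30.14 MHz.
30.14 MHz > fs/2 = 20.19 MHz, folds to fs − 30.14 MHz = 10.24 MHz.
56.92 MHz mod fs = 16.54 MHz.
16.54 MHz ≤ fs/2 = 20.19 MHz, appears at 16.54 MHz.
49.52 MHz mod fs = 9.14 MHz.
9.14 MHz ≤ fs/2 = 20.19 MHz, appears at 9.14 MHz.
Distinct values: {9.14 MHz, 10.24 MHz, 16.54 MHz}.

9.14 MHz, 10.24 MHz, 16.54 MHz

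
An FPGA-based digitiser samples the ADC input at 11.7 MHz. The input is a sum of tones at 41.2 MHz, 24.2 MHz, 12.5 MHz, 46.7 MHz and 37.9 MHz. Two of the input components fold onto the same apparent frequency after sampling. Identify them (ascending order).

fs/2 = 5.85 MHz.
41.2 MHz mod fs = 6.1 MHz.
6.1 MHz > fs/2 = 5.85 MHz, folds to fs − 6.1 MHz = 5.6 MHz.
24.2 MHz mod fs = 0.8 MHz.
0.8 MHz ≤ fs/2 = 5.85 MHz, appears at 0.8 MHz.
12.5 MHz mod fs = 0.8 MHz.
0.8 MHz ≤ fs/2 = 5.85 MHz, appears at 0.8 MHz.
46.7 MHz mod fs = 11.6 MHz.
11.6 MHz > fs/2 = 5.85 MHz, folds to fs − 11.6 MHz = 0.1 MHz.
37.9 MHz mod fs = 2.8 MHz.
2.8 MHz ≤ fs/2 = 5.85 MHz, appears at 2.8 MHz.
12.5 MHz and 24.2 MHz both map to 0.8 MHz.

12.5 MHz, 24.2 MHz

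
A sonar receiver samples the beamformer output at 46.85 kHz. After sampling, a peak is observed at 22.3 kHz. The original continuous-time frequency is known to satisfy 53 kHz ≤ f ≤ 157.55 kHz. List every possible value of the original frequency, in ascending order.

69.15 kHz, 71.4 kHz, 116 kHz, 118.25 kHz

Frequencies that alias to 22.3 kHz are k·fs ± 22.3 kHz for integer k ≥ 0.
k=0: 22.3 kHz.
k=1: 24.55 kHz, 69.15 kHz.
k=2: 71.4 kHz, 116 kHz.
k=3: 118.25 kHz, 162.85 kHz.
k=4: 165.1 kHz, 209.7 kHz.
Within [53 kHz, 157.55 kHz]: 69.15 kHz, 71.4 kHz, 116 kHz, 118.25 kHz.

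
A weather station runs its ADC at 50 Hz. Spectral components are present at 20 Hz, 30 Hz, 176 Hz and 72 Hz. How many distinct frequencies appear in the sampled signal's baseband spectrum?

3

fs/2 = 25 Hz.
20 Hz ≤ fs/2 = 25 Hz, passes unchanged.
30 Hz > fs/2 = 25 Hz, folds to fs − 30 Hz = 20 Hz.
176 Hz mod fs = 26 Hz.
26 Hz > fs/2 = 25 Hz, folds to fs − 26 Hz = 24 Hz.
72 Hz mod fs = 22 Hz.
22 Hz ≤ fs/2 = 25 Hz, appears at 22 Hz.
Distinct values: {20 Hz, 22 Hz, 24 Hz} → 3.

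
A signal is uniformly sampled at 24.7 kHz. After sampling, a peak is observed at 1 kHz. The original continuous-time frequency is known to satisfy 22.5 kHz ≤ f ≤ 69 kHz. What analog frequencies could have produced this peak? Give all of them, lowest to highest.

23.7 kHz, 25.7 kHz, 48.4 kHz, 50.4 kHz

Frequencies that alias to 1 kHz are k·fs ± 1 kHz for integer k ≥ 0.
k=0: 1 kHz.
k=1: 23.7 kHz, 25.7 kHz.
k=2: 48.4 kHz, 50.4 kHz.
k=3: 73.1 kHz, 75.1 kHz.
Within [22.5 kHz, 69 kHz]: 23.7 kHz, 25.7 kHz, 48.4 kHz, 50.4 kHz.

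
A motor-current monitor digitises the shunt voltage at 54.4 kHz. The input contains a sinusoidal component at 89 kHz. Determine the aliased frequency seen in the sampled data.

89 kHz mod fs = 34.6 kHz.
34.6 kHz > fs/2 = 27.2 kHz, folds to fs − 34.6 kHz = 19.8 kHz.

19.8 kHz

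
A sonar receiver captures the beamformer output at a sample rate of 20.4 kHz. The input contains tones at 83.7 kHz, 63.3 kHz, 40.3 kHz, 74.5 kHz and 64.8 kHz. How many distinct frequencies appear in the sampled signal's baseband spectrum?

fs/2 = 10.2 kHz.
83.7 kHz mod fs = 2.1 kHz.
2.1 kHz ≤ fs/2 = 10.2 kHz, appears at 2.1 kHz.
63.3 kHz mod fs = 2.1 kHz.
2.1 kHz ≤ fs/2 = 10.2 kHz, appears at 2.1 kHz.
40.3 kHz mod fs = 19.9 kHz.
19.9 kHz > fs/2 = 10.2 kHz, folds to fs − 19.9 kHz = 0.5 kHz.
74.5 kHz mod fs = 13.3 kHz.
13.3 kHz > fs/2 = 10.2 kHz, folds to fs − 13.3 kHz = 7.1 kHz.
64.8 kHz mod fs = 3.6 kHz.
3.6 kHz ≤ fs/2 = 10.2 kHz, appears at 3.6 kHz.
Distinct values: {0.5 kHz, 2.1 kHz, 3.6 kHz, 7.1 kHz} → 4.

4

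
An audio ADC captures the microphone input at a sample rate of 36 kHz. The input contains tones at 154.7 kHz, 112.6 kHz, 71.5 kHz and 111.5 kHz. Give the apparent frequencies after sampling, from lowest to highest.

fs/2 = 18 kHz.
154.7 kHz mod fs = 10.7 kHz.
10.7 kHz ≤ fs/2 = 18 kHz, appears at 10.7 kHz.
112.6 kHz mod fs = 4.6 kHz.
4.6 kHz ≤ fs/2 = 18 kHz, appears at 4.6 kHz.
71.5 kHz mod fs = 35.5 kHz.
35.5 kHz > fs/2 = 18 kHz, folds to fs − 35.5 kHz = 0.5 kHz.
111.5 kHz mod fs = 3.5 kHz.
3.5 kHz ≤ fs/2 = 18 kHz, appears at 3.5 kHz.
Distinct values: {0.5 kHz, 3.5 kHz, 4.6 kHz, 10.7 kHz}.

0.5 kHz, 3.5 kHz, 4.6 kHz, 10.7 kHz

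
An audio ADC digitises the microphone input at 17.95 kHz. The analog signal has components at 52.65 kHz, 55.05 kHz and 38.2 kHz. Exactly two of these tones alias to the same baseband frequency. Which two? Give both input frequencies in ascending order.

fs/2 = 8.975 kHz.
52.65 kHz mod fs = 16.75 kHz.
16.75 kHz > fs/2 = 8.975 kHz, folds to fs − 16.75 kHz = 1.2 kHz.
55.05 kHz mod fs = 1.2 kHz.
1.2 kHz ≤ fs/2 = 8.975 kHz, appears at 1.2 kHz.
38.2 kHz mod fs = 2.3 kHz.
2.3 kHz ≤ fs/2 = 8.975 kHz, appears at 2.3 kHz.
52.65 kHz and 55.05 kHz both map to 1.2 kHz.

52.65 kHz, 55.05 kHz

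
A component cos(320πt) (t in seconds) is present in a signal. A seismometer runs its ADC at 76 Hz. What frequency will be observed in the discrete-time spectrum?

8 Hz

ω = 320π rad/s → f = ω/(2π) = 160 Hz.
160 Hz mod fs = 8 Hz.
8 Hz ≤ fs/2 = 38 Hz, appears at 8 Hz.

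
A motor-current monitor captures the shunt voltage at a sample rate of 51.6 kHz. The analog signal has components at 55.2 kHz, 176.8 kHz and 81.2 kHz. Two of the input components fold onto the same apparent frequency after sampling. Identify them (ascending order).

81.2 kHz, 176.8 kHz

fs/2 = 25.8 kHz.
55.2 kHz mod fs = 3.6 kHz.
3.6 kHz ≤ fs/2 = 25.8 kHz, appears at 3.6 kHz.
176.8 kHz mod fs = 22 kHz.
22 kHz ≤ fs/2 = 25.8 kHz, appears at 22 kHz.
81.2 kHz mod fs = 29.6 kHz.
29.6 kHz > fs/2 = 25.8 kHz, folds to fs − 29.6 kHz = 22 kHz.
81.2 kHz and 176.8 kHz both map to 22 kHz.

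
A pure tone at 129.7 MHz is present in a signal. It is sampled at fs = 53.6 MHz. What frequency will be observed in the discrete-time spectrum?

129.7 MHz mod fs = 22.5 MHz.
22.5 MHz ≤ fs/2 = 26.8 MHz, appears at 22.5 MHz.

22.5 MHz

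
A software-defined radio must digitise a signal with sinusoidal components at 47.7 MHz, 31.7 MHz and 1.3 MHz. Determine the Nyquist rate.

95.4 MHz

Highest-frequency component: 47.7 MHz.
Nyquist rate = 2 × 47.7 MHz = 95.4 MHz.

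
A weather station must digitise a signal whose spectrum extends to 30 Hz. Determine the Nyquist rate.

60 Hz

Nyquist rate = 2 × 30 Hz = 60 Hz.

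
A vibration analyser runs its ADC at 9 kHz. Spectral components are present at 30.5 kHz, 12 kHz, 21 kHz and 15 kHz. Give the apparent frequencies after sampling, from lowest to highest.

fs/2 = 4.5 kHz.
30.5 kHz mod fs = 3.5 kHz.
3.5 kHz ≤ fs/2 = 4.5 kHz, appears at 3.5 kHz.
12 kHz mod fs = 3 kHz.
3 kHz ≤ fs/2 = 4.5 kHz, appears at 3 kHz.
21 kHz mod fs = 3 kHz.
3 kHz ≤ fs/2 = 4.5 kHz, appears at 3 kHz.
15 kHz mod fs = 6 kHz.
6 kHz > fs/2 = 4.5 kHz, folds to fs − 6 kHz = 3 kHz.
Distinct values: {3 kHz, 3.5 kHz}.

3 kHz, 3.5 kHz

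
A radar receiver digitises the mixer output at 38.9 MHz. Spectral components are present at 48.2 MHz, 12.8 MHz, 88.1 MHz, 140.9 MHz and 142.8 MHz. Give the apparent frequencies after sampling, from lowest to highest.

9.3 MHz, 10.3 MHz, 12.8 MHz, 14.7 MHz

fs/2 = 19.45 MHz.
48.2 MHz mod fs = 9.3 MHz.
9.3 MHz ≤ fs/2 = 19.45 MHz, appears at 9.3 MHz.
12.8 MHz ≤ fs/2 = 19.45 MHz, passes unchanged.
88.1 MHz mod fs = 10.3 MHz.
10.3 MHz ≤ fs/2 = 19.45 MHz, appears at 10.3 MHz.
140.9 MHz mod fs = 24.2 MHz.
24.2 MHz > fs/2 = 19.45 MHz, folds to fs − 24.2 MHz = 14.7 MHz.
142.8 MHz mod fs = 26.1 MHz.
26.1 MHz > fs/2 = 19.45 MHz, folds to fs − 26.1 MHz = 12.8 MHz.
Distinct values: {9.3 MHz, 10.3 MHz, 12.8 MHz, 14.7 MHz}.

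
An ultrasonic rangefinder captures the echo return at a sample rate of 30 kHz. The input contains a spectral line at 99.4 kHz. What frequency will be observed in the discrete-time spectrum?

9.4 kHz

99.4 kHz mod fs = 9.4 kHz.
9.4 kHz ≤ fs/2 = 15 kHz, appears at 9.4 kHz.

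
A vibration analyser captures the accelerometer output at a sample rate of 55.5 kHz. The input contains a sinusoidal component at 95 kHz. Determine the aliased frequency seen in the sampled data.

95 kHz mod fs = 39.5 kHz.
39.5 kHz > fs/2 = 27.75 kHz, folds to fs − 39.5 kHz = 16 kHz.

16 kHz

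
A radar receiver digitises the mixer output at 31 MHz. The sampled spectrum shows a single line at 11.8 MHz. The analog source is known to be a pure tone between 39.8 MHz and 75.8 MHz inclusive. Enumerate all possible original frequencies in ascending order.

42.8 MHz, 50.2 MHz, 73.8 MHz

Frequencies that alias to 11.8 MHz are k·fs ± 11.8 MHz for integer k ≥ 0.
k=0: 11.8 MHz.
k=1: 19.2 MHz, 42.8 MHz.
k=2: 50.2 MHz, 73.8 MHz.
k=3: 81.2 MHz, 104.8 MHz.
Within [39.8 MHz, 75.8 MHz]: 42.8 MHz, 50.2 MHz, 73.8 MHz.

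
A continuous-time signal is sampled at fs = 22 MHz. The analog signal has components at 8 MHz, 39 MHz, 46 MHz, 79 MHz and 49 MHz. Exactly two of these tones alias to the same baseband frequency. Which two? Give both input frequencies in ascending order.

39 MHz, 49 MHz

fs/2 = 11 MHz.
8 MHz ≤ fs/2 = 11 MHz, passes unchanged.
39 MHz mod fs = 17 MHz.
17 MHz > fs/2 = 11 MHz, folds to fs − 17 MHz = 5 MHz.
46 MHz mod fs = 2 MHz.
2 MHz ≤ fs/2 = 11 MHz, appears at 2 MHz.
79 MHz mod fs = 13 MHz.
13 MHz > fs/2 = 11 MHz, folds to fs − 13 MHz = 9 MHz.
49 MHz mod fs = 5 MHz.
5 MHz ≤ fs/2 = 11 MHz, appears at 5 MHz.
39 MHz and 49 MHz both map to 5 MHz.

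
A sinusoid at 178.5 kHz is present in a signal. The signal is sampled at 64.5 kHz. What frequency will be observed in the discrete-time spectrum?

15 kHz

178.5 kHz mod fs = 49.5 kHz.
49.5 kHz > fs/2 = 32.25 kHz, folds to fs − 49.5 kHz = 15 kHz.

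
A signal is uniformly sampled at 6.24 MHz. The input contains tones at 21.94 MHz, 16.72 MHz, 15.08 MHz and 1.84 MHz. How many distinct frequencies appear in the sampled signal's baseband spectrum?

fs/2 = 3.12 MHz.
21.94 MHz mod fs = 3.22 MHz.
3.22 MHz > fs/2 = 3.12 MHz, folds to fs − 3.22 MHz = 3.02 MHz.
16.72 MHz mod fs = 4.24 MHz.
4.24 MHz > fs/2 = 3.12 MHz, folds to fs − 4.24 MHz = 2 MHz.
15.08 MHz mod fs = 2.6 MHz.
2.6 MHz ≤ fs/2 = 3.12 MHz, appears at 2.6 MHz.
1.84 MHz ≤ fs/2 = 3.12 MHz, passes unchanged.
Distinct values: {1.84 MHz, 2 MHz, 2.6 MHz, 3.02 MHz} → 4.

4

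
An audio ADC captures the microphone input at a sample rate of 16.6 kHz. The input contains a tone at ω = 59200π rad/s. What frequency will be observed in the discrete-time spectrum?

ω = 59200π rad/s → f = ω/(2π) = 29600 Hz = 29.6 kHz.
29.6 kHz mod fs = 13 kHz.
13 kHz > fs/2 = 8.3 kHz, folds to fs − 13 kHz = 3.6 kHz.

3.6 kHz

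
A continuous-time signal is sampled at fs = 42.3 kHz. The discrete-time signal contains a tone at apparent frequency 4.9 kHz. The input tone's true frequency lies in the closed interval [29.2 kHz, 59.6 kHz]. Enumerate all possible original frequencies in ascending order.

Frequencies that alias to 4.9 kHz are k·fs ± 4.9 kHz for integer k ≥ 0.
k=0: 4.9 kHz.
k=1: 37.4 kHz, 47.2 kHz.
k=2: 79.7 kHz, 89.5 kHz.
Within [29.2 kHz, 59.6 kHz]: 37.4 kHz, 47.2 kHz.

37.4 kHz, 47.2 kHz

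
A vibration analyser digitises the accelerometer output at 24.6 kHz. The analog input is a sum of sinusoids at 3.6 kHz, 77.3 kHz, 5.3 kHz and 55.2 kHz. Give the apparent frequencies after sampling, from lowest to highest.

3.5 kHz, 3.6 kHz, 5.3 kHz, 6 kHz

fs/2 = 12.3 kHz.
3.6 kHz ≤ fs/2 = 12.3 kHz, passes unchanged.
77.3 kHz mod fs = 3.5 kHz.
3.5 kHz ≤ fs/2 = 12.3 kHz, appears at 3.5 kHz.
5.3 kHz ≤ fs/2 = 12.3 kHz, passes unchanged.
55.2 kHz mod fs = 6 kHz.
6 kHz ≤ fs/2 = 12.3 kHz, appears at 6 kHz.
Distinct values: {3.5 kHz, 3.6 kHz, 5.3 kHz, 6 kHz}.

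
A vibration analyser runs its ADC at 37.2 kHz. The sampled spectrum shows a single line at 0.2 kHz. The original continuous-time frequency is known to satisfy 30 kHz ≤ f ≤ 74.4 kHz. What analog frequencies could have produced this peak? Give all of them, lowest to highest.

37 kHz, 37.4 kHz, 74.2 kHz

Frequencies that alias to 0.2 kHz are k·fs ± 0.2 kHz for integer k ≥ 0.
k=0: 0.2 kHz.
k=1: 37 kHz, 37.4 kHz.
k=2: 74.2 kHz, 74.6 kHz.
k=3: 111.4 kHz, 111.8 kHz.
Within [30 kHz, 74.4 kHz]: 37 kHz, 37.4 kHz, 74.2 kHz.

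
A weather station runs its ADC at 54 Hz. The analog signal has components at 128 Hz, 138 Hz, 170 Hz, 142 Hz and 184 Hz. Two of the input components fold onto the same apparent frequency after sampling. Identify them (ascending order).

fs/2 = 27 Hz.
128 Hz mod fs = 20 Hz.
20 Hz ≤ fs/2 = 27 Hz, appears at 20 Hz.
138 Hz mod fs = 30 Hz.
30 Hz > fs/2 = 27 Hz, folds to fs − 30 Hz = 24 Hz.
170 Hz mod fs = 8 Hz.
8 Hz ≤ fs/2 = 27 Hz, appears at 8 Hz.
142 Hz mod fs = 34 Hz.
34 Hz > fs/2 = 27 Hz, folds to fs − 34 Hz = 20 Hz.
184 Hz mod fs = 22 Hz.
22 Hz ≤ fs/2 = 27 Hz, appears at 22 Hz.
128 Hz and 142 Hz both map to 20 Hz.

128 Hz, 142 Hz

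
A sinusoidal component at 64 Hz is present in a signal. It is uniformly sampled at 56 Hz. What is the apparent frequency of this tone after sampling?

8 Hz

64 Hz mod fs = 8 Hz.
8 Hz ≤ fs/2 = 28 Hz, appears at 8 Hz.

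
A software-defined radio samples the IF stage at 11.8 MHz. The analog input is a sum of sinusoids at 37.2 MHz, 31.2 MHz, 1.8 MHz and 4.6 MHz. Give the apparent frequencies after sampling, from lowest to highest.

fs/2 = 5.9 MHz.
37.2 MHz mod fs = 1.8 MHz.
1.8 MHz ≤ fs/2 = 5.9 MHz, appears at 1.8 MHz.
31.2 MHz mod fs = 7.6 MHz.
7.6 MHz > fs/2 = 5.9 MHz, folds to fs − 7.6 MHz = 4.2 MHz.
1.8 MHz ≤ fs/2 = 5.9 MHz, passes unchanged.
4.6 MHz ≤ fs/2 = 5.9 MHz, passes unchanged.
Distinct values: {1.8 MHz, 4.2 MHz, 4.6 MHz}.

1.8 MHz, 4.2 MHz, 4.6 MHz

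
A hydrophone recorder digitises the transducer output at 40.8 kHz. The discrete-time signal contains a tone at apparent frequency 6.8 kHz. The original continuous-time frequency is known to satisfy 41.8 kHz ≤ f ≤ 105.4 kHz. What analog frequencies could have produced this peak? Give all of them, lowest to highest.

Frequencies that alias to 6.8 kHz are k·fs ± 6.8 kHz for integer k ≥ 0.
k=0: 6.8 kHz.
k=1: 34 kHz, 47.6 kHz.
k=2: 74.8 kHz, 88.4 kHz.
k=3: 115.6 kHz, 129.2 kHz.
Within [41.8 kHz, 105.4 kHz]: 47.6 kHz, 74.8 kHz, 88.4 kHz.

47.6 kHz, 74.8 kHz, 88.4 kHz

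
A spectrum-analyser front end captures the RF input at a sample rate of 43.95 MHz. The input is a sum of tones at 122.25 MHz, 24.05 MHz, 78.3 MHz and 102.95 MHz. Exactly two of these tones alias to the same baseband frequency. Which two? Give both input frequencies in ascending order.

78.3 MHz, 122.25 MHz

fs/2 = 21.975 MHz.
122.25 MHz mod fs = 34.35 MHz.
34.35 MHz > fs/2 = 21.975 MHz, folds to fs − 34.35 MHz = 9.6 MHz.
24.05 MHz > fs/2 = 21.975 MHz, folds to fs − 24.05 MHz = 19.9 MHz.
78.3 MHz mod fs = 34.35 MHz.
34.35 MHz > fs/2 = 21.975 MHz, folds to fs − 34.35 MHz = 9.6 MHz.
102.95 MHz mod fs = 15.05 MHz.
15.05 MHz ≤ fs/2 = 21.975 MHz, appears at 15.05 MHz.
78.3 MHz and 122.25 MHz both map to 9.6 MHz.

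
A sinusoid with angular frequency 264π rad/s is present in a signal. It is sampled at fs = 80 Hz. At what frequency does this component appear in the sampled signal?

ω = 264π rad/s → f = ω/(2π) = 132 Hz.
132 Hz mod fs = 52 Hz.
52 Hz > fs/2 = 40 Hz, folds to fs − 52 Hz = 28 Hz.

28 Hz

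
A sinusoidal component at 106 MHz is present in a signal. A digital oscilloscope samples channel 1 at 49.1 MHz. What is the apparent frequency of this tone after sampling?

7.8 MHz

106 MHz mod fs = 7.8 MHz.
7.8 MHz ≤ fs/2 = 24.55 MHz, appears at 7.8 MHz.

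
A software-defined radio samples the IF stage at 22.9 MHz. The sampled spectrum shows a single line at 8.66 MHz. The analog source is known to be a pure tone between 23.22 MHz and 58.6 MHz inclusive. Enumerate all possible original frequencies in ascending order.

Frequencies that alias to 8.66 MHz are k·fs ± 8.66 MHz for integer k ≥ 0.
k=0: 8.66 MHz.
k=1: 14.24 MHz, 31.56 MHz.
k=2: 37.14 MHz, 54.46 MHz.
k=3: 60.04 MHz, 77.36 MHz.
Within [23.22 MHz, 58.6 MHz]: 31.56 MHz, 37.14 MHz, 54.46 MHz.

31.56 MHz, 37.14 MHz, 54.46 MHz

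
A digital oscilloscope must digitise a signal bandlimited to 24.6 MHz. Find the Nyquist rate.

49.2 MHz

Nyquist rate = 2 × 24.6 MHz = 49.2 MHz.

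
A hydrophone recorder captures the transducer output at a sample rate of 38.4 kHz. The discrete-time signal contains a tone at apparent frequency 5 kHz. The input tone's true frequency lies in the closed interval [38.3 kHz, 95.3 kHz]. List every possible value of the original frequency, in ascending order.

Frequencies that alias to 5 kHz are k·fs ± 5 kHz for integer k ≥ 0.
k=0: 5 kHz.
k=1: 33.4 kHz, 43.4 kHz.
k=2: 71.8 kHz, 81.8 kHz.
k=3: 110.2 kHz, 120.2 kHz.
Within [38.3 kHz, 95.3 kHz]: 43.4 kHz, 71.8 kHz, 81.8 kHz.

43.4 kHz, 71.8 kHz, 81.8 kHz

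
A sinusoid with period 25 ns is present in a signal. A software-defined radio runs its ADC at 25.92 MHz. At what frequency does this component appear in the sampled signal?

T = 25 ns → f = 1/T = 40 MHz.
40 MHz mod fs = 14.08 MHz.
14.08 MHz > fs/2 = 12.96 MHz, folds to fs − 14.08 MHz = 11.84 MHz.

11.84 MHz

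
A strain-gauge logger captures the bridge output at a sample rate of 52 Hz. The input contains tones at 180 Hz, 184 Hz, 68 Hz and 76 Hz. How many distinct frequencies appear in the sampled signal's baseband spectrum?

fs/2 = 26 Hz.
180 Hz mod fs = 24 Hz.
24 Hz ≤ fs/2 = 26 Hz, appears at 24 Hz.
184 Hz mod fs = 28 Hz.
28 Hz > fs/2 = 26 Hz, folds to fs − 28 Hz = 24 Hz.
68 Hz mod fs = 16 Hz.
16 Hz ≤ fs/2 = 26 Hz, appears at 16 Hz.
76 Hz mod fs = 24 Hz.
24 Hz ≤ fs/2 = 26 Hz, appears at 24 Hz.
Distinct values: {16 Hz, 24 Hz} → 2.

2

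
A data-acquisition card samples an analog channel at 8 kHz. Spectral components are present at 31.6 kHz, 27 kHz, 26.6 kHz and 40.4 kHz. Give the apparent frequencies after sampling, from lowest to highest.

fs/2 = 4 kHz.
31.6 kHz mod fs = 7.6 kHz.
7.6 kHz > fs/2 = 4 kHz, folds to fs − 7.6 kHz = 0.4 kHz.
27 kHz mod fs = 3 kHz.
3 kHz ≤ fs/2 = 4 kHz, appears at 3 kHz.
26.6 kHz mod fs = 2.6 kHz.
2.6 kHz ≤ fs/2 = 4 kHz, appears at 2.6 kHz.
40.4 kHz mod fs = 0.4 kHz.
0.4 kHz ≤ fs/2 = 4 kHz, appears at 0.4 kHz.
Distinct values: {0.4 kHz, 2.6 kHz, 3 kHz}.

0.4 kHz, 2.6 kHz, 3 kHz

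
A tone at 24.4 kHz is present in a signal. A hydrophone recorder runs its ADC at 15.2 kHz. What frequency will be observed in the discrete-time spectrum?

24.4 kHz mod fs = 9.2 kHz.
9.2 kHz > fs/2 = 7.6 kHz, folds to fs − 9.2 kHz = 6 kHz.

6 kHz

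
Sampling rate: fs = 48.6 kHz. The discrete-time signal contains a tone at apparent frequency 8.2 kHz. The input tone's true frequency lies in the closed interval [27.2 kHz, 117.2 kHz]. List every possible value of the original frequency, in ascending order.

40.4 kHz, 56.8 kHz, 89 kHz, 105.4 kHz

Frequencies that alias to 8.2 kHz are k·fs ± 8.2 kHz for integer k ≥ 0.
k=0: 8.2 kHz.
k=1: 40.4 kHz, 56.8 kHz.
k=2: 89 kHz, 105.4 kHz.
k=3: 137.6 kHz, 154 kHz.
Within [27.2 kHz, 117.2 kHz]: 40.4 kHz, 56.8 kHz, 89 kHz, 105.4 kHz.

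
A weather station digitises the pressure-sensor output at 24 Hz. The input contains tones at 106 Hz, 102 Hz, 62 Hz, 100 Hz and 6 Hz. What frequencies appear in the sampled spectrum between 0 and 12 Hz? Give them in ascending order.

fs/2 = 12 Hz.
106 Hz mod fs = 10 Hz.
10 Hz ≤ fs/2 = 12 Hz, appears at 10 Hz.
102 Hz mod fs = 6 Hz.
6 Hz ≤ fs/2 = 12 Hz, appears at 6 Hz.
62 Hz mod fs = 14 Hz.
14 Hz > fs/2 = 12 Hz, folds to fs − 14 Hz = 10 Hz.
100 Hz mod fs = 4 Hz.
4 Hz ≤ fs/2 = 12 Hz, appears at 4 Hz.
6 Hz ≤ fs/2 = 12 Hz, passes unchanged.
Distinct values: {4 Hz, 6 Hz, 10 Hz}.

4 Hz, 6 Hz, 10 Hz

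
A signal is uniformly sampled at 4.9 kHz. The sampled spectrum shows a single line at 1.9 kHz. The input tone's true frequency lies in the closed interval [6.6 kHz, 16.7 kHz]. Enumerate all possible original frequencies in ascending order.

6.8 kHz, 7.9 kHz, 11.7 kHz, 12.8 kHz, 16.6 kHz

Frequencies that alias to 1.9 kHz are k·fs ± 1.9 kHz for integer k ≥ 0.
k=0: 1.9 kHz.
k=1: 3 kHz, 6.8 kHz.
k=2: 7.9 kHz, 11.7 kHz.
k=3: 12.8 kHz, 16.6 kHz.
k=4: 17.7 kHz, 21.5 kHz.
Within [6.6 kHz, 16.7 kHz]: 6.8 kHz, 7.9 kHz, 11.7 kHz, 12.8 kHz, 16.6 kHz.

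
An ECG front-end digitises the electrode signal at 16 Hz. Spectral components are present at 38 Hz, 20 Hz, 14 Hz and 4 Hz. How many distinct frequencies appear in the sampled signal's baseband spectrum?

3

fs/2 = 8 Hz.
38 Hz mod fs = 6 Hz.
6 Hz ≤ fs/2 = 8 Hz, appears at 6 Hz.
20 Hz mod fs = 4 Hz.
4 Hz ≤ fs/2 = 8 Hz, appears at 4 Hz.
14 Hz > fs/2 = 8 Hz, folds to fs − 14 Hz = 2 Hz.
4 Hz ≤ fs/2 = 8 Hz, passes unchanged.
Distinct values: {2 Hz, 4 Hz, 6 Hz} → 3.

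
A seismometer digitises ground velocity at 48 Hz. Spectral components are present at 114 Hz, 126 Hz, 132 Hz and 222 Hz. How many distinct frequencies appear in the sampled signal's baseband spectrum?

fs/2 = 24 Hz.
114 Hz mod fs = 18 Hz.
18 Hz ≤ fs/2 = 24 Hz, appears at 18 Hz.
126 Hz mod fs = 30 Hz.
30 Hz > fs/2 = 24 Hz, folds to fs − 30 Hz = 18 Hz.
132 Hz mod fs = 36 Hz.
36 Hz > fs/2 = 24 Hz, folds to fs − 36 Hz = 12 Hz.
222 Hz mod fs = 30 Hz.
30 Hz > fs/2 = 24 Hz, folds to fs − 30 Hz = 18 Hz.
Distinct values: {12 Hz, 18 Hz} → 2.

2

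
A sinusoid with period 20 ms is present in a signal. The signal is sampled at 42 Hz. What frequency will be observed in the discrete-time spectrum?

T = 20 ms → f = 1/T = 50 Hz.
50 Hz mod fs = 8 Hz.
8 Hz ≤ fs/2 = 21 Hz, appears at 8 Hz.

8 Hz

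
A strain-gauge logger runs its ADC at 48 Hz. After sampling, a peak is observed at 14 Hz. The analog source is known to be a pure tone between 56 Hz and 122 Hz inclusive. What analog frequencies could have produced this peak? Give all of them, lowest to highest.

Frequencies that alias to 14 Hz are k·fs ± 14 Hz for integer k ≥ 0.
k=0: 14 Hz.
k=1: 34 Hz, 62 Hz.
k=2: 82 Hz, 110 Hz.
k=3: 130 Hz, 158 Hz.
Within [56 Hz, 122 Hz]: 62 Hz, 82 Hz, 110 Hz.

62 Hz, 82 Hz, 110 Hz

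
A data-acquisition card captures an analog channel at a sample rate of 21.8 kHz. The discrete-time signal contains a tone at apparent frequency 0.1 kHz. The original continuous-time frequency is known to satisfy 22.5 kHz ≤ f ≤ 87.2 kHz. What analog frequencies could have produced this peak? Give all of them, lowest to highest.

Frequencies that alias to 0.1 kHz are k·fs ± 0.1 kHz for integer k ≥ 0.
k=0: 0.1 kHz.
k=1: 21.7 kHz, 21.9 kHz.
k=2: 43.5 kHz, 43.7 kHz.
k=3: 65.3 kHz, 65.5 kHz.
k=4: 87.1 kHz, 87.3 kHz.
k=5: 108.9 kHz, 109.1 kHz.
Within [22.5 kHz, 87.2 kHz]: 43.5 kHz, 43.7 kHz, 65.3 kHz, 65.5 kHz, 87.1 kHz.

43.5 kHz, 43.7 kHz, 65.3 kHz, 65.5 kHz, 87.1 kHz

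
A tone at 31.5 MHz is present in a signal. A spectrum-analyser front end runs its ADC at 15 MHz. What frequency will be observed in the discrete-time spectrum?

31.5 MHz mod fs = 1.5 MHz.
1.5 MHz ≤ fs/2 = 7.5 MHz, appears at 1.5 MHz.

1.5 MHz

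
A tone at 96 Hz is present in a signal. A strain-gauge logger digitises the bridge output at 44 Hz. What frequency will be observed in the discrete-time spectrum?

8 Hz

96 Hz mod fs = 8 Hz.
8 Hz ≤ fs/2 = 22 Hz, appears at 8 Hz.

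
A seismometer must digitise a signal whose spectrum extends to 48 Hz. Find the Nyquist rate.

Nyquist rate = 2 × 48 Hz = 96 Hz.

96 Hz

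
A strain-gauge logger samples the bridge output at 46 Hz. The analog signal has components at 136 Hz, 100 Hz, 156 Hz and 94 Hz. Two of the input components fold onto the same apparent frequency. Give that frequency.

fs/2 = 23 Hz.
136 Hz mod fs = 44 Hz.
44 Hz > fs/2 = 23 Hz, folds to fs − 44 Hz = 2 Hz.
100 Hz mod fs = 8 Hz.
8 Hz ≤ fs/2 = 23 Hz, appears at 8 Hz.
156 Hz mod fs = 18 Hz.
18 Hz ≤ fs/2 = 23 Hz, appears at 18 Hz.
94 Hz mod fs = 2 Hz.
2 Hz ≤ fs/2 = 23 Hz, appears at 2 Hz.
94 Hz and 136 Hz both map to 2 Hz.

2 Hz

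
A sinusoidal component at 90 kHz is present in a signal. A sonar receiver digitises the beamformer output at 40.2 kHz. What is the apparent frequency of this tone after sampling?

90 kHz mod fs = 9.6 kHz.
9.6 kHz ≤ fs/2 = 20.1 kHz, appears at 9.6 kHz.

9.6 kHz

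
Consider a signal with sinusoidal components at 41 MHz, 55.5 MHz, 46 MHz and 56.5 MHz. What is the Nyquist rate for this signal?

Highest-frequency component: 56.5 MHz.
Nyquist rate = 2 × 56.5 MHz = 113 MHz.

113 MHz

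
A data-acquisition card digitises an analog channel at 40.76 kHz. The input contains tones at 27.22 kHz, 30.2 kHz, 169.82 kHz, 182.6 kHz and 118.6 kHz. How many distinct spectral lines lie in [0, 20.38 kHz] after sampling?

fs/2 = 20.38 kHz.
27.22 kHz > fs/2 = 20.38 kHz, folds to fs − 27.22 kHz = 13.54 kHz.
30.2 kHz > fs/2 = 20.38 kHz, folds to fs − 30.2 kHz = 10.56 kHz.
169.82 kHz mod fs = 6.78 kHz.
6.78 kHz ≤ fs/2 = 20.38 kHz, appears at 6.78 kHz.
182.6 kHz mod fs = 19.56 kHz.
19.56 kHz ≤ fs/2 = 20.38 kHz, appears at 19.56 kHz.
118.6 kHz mod fs = 37.08 kHz.
37.08 kHz > fs/2 = 20.38 kHz, folds to fs − 37.08 kHz = 3.68 kHz.
Distinct values: {3.68 kHz, 6.78 kHz, 10.56 kHz, 13.54 kHz, 19.56 kHz} → 5.

5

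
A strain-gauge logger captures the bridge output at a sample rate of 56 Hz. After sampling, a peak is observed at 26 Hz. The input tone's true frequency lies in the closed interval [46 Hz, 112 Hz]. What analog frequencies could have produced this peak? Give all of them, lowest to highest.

82 Hz, 86 Hz

Frequencies that alias to 26 Hz are k·fs ± 26 Hz for integer k ≥ 0.
k=0: 26 Hz.
k=1: 30 Hz, 82 Hz.
k=2: 86 Hz, 138 Hz.
k=3: 142 Hz, 194 Hz.
Within [46 Hz, 112 Hz]: 82 Hz, 86 Hz.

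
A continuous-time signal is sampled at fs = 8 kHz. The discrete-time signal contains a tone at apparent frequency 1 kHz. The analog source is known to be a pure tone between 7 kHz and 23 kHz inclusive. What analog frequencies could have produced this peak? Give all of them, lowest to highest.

7 kHz, 9 kHz, 15 kHz, 17 kHz, 23 kHz

Frequencies that alias to 1 kHz are k·fs ± 1 kHz for integer k ≥ 0.
k=0: 1 kHz.
k=1: 7 kHz, 9 kHz.
k=2: 15 kHz, 17 kHz.
k=3: 23 kHz, 25 kHz.
k=4: 31 kHz, 33 kHz.
Within [7 kHz, 23 kHz]: 7 kHz, 9 kHz, 15 kHz, 17 kHz, 23 kHz.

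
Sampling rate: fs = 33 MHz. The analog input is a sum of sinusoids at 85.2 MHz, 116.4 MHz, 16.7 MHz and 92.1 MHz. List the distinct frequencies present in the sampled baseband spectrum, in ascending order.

6.9 MHz, 13.8 MHz, 15.6 MHz, 16.3 MHz

fs/2 = 16.5 MHz.
85.2 MHz mod fs = 19.2 MHz.
19.2 MHz > fs/2 = 16.5 MHz, folds to fs − 19.2 MHz = 13.8 MHz.
116.4 MHz mod fs = 17.4 MHz.
17.4 MHz > fs/2 = 16.5 MHz, folds to fs − 17.4 MHz = 15.6 MHz.
16.7 MHz > fs/2 = 16.5 MHz, folds to fs − 16.7 MHz = 16.3 MHz.
92.1 MHz mod fs = 26.1 MHz.
26.1 MHz > fs/2 = 16.5 MHz, folds to fs − 26.1 MHz = 6.9 MHz.
Distinct values: {6.9 MHz, 13.8 MHz, 15.6 MHz, 16.3 MHz}.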